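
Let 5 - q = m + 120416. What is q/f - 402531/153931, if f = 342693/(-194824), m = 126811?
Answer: 7413914640609985/52751076183 ≈ 1.4055e+5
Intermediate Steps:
f = -342693/194824 (f = 342693*(-1/194824) = -342693/194824 ≈ -1.7590)
q = -247222 (q = 5 - (126811 + 120416) = 5 - 1*247227 = 5 - 247227 = -247222)
q/f - 402531/153931 = -247222/(-342693/194824) - 402531/153931 = -247222*(-194824/342693) - 402531*1/153931 = 48164778928/342693 - 402531/153931 = 7413914640609985/52751076183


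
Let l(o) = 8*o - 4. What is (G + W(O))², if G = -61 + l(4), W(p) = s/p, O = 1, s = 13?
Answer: 400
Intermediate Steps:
W(p) = 13/p
l(o) = -4 + 8*o
G = -33 (G = -61 + (-4 + 8*4) = -61 + (-4 + 32) = -61 + 28 = -33)
(G + W(O))² = (-33 + 13/1)² = (-33 + 13*1)² = (-33 + 13)² = (-20)² = 400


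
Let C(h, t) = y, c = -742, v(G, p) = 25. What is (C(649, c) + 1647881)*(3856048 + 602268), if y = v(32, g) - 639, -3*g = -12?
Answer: 7344036822372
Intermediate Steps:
g = 4 (g = -⅓*(-12) = 4)
y = -614 (y = 25 - 639 = -614)
C(h, t) = -614
(C(649, c) + 1647881)*(3856048 + 602268) = (-614 + 1647881)*(3856048 + 602268) = 1647267*4458316 = 7344036822372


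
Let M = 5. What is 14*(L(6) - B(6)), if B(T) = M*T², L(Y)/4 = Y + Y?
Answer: -1848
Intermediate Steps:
L(Y) = 8*Y (L(Y) = 4*(Y + Y) = 4*(2*Y) = 8*Y)
B(T) = 5*T²
14*(L(6) - B(6)) = 14*(8*6 - 5*6²) = 14*(48 - 5*36) = 14*(48 - 1*180) = 14*(48 - 180) = 14*(-132) = -1848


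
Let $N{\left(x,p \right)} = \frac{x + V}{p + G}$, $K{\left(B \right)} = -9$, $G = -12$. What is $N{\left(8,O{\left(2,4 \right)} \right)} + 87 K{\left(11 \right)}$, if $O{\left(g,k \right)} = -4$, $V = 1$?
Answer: $- \frac{12537}{16} \approx -783.56$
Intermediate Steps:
$N{\left(x,p \right)} = \frac{1 + x}{-12 + p}$ ($N{\left(x,p \right)} = \frac{x + 1}{p - 12} = \frac{1 + x}{-12 + p}$)
$N{\left(8,O{\left(2,4 \right)} \right)} + 87 K{\left(11 \right)} = \frac{1 + 8}{-12 - 4} + 87 \left(-9\right) = \frac{1}{-16} \cdot 9 - 783 = \left(- \frac{1}{16}\right) 9 - 783 = - \frac{9}{16} - 783 = - \frac{12537}{16}$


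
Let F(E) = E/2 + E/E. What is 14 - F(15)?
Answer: 11/2 ≈ 5.5000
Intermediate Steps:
F(E) = 1 + E/2 (F(E) = E*(½) + 1 = E/2 + 1 = 1 + E/2)
14 - F(15) = 14 - (1 + (½)*15) = 14 - (1 + 15/2) = 14 - 1*17/2 = 14 - 17/2 = 11/2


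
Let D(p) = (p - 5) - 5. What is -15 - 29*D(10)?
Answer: -15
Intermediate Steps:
D(p) = -10 + p (D(p) = (-5 + p) - 5 = -10 + p)
-15 - 29*D(10) = -15 - 29*(-10 + 10) = -15 - 29*0 = -15 + 0 = -15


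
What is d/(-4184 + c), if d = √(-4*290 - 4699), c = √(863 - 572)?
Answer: -12552*I*√651/17505565 - 9*I*√21049/17505565 ≈ -0.018369*I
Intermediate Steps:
c = √291 ≈ 17.059
d = 3*I*√651 (d = √(-1160 - 4699) = √(-5859) = 3*I*√651 ≈ 76.544*I)
d/(-4184 + c) = (3*I*√651)/(-4184 + √291) = 3*I*√651/(-4184 + √291)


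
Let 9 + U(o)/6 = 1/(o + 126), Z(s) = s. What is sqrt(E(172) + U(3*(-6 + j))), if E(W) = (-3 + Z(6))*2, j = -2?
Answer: I*sqrt(13855)/17 ≈ 6.924*I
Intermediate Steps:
E(W) = 6 (E(W) = (-3 + 6)*2 = 3*2 = 6)
U(o) = -54 + 6/(126 + o) (U(o) = -54 + 6/(o + 126) = -54 + 6/(126 + o))
sqrt(E(172) + U(3*(-6 + j))) = sqrt(6 + 6*(-1133 - 27*(-6 - 2))/(126 + 3*(-6 - 2))) = sqrt(6 + 6*(-1133 - 27*(-8))/(126 + 3*(-8))) = sqrt(6 + 6*(-1133 - 9*(-24))/(126 - 24)) = sqrt(6 + 6*(-1133 + 216)/102) = sqrt(6 + 6*(1/102)*(-917)) = sqrt(6 - 917/17) = sqrt(-815/17) = I*sqrt(13855)/17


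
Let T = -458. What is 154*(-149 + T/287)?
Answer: -950862/41 ≈ -23192.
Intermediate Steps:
154*(-149 + T/287) = 154*(-149 - 458/287) = 154*(-43221/287) = -950862/41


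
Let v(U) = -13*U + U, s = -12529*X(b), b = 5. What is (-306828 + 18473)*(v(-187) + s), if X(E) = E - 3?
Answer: 6578530970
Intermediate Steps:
X(E) = -3 + E
s = -25058 (s = -12529*(-3 + 5) = -12529*2 = -25058)
v(U) = -12*U
(-306828 + 18473)*(v(-187) + s) = (-306828 + 18473)*(-12*(-187) - 25058) = -288355*(2244 - 25058) = -288355*(-22814) = 6578530970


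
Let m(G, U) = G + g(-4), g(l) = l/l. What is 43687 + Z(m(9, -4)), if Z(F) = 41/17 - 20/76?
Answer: 14111595/323 ≈ 43689.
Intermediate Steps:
g(l) = 1
m(G, U) = 1 + G (m(G, U) = G + 1 = 1 + G)
Z(F) = 694/323 (Z(F) = 41*(1/17) - 20*1/76 = 41/17 - 5/19 = 694/323)
43687 + Z(m(9, -4)) = 43687 + 694/323 = 14111595/323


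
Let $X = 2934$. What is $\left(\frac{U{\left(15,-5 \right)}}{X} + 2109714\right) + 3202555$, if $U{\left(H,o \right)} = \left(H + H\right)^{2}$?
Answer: $\frac{865899897}{163} \approx 5.3123 \cdot 10^{6}$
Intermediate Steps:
$U{\left(H,o \right)} = 4 H^{2}$ ($U{\left(H,o \right)} = \left(2 H\right)^{2} = 4 H^{2}$)
$\left(\frac{U{\left(15,-5 \right)}}{X} + 2109714\right) + 3202555 = \left(\frac{4 \cdot 15^{2}}{2934} + 2109714\right) + 3202555 = \left(\frac{4 \cdot 225}{2934} + 2109714\right) + 3202555 = \left(\frac{1}{2934} \cdot 900 + 2109714\right) + 3202555 = \left(\frac{50}{163} + 2109714\right) + 3202555 = \frac{343883432}{163} + 3202555 = \frac{865899897}{163}$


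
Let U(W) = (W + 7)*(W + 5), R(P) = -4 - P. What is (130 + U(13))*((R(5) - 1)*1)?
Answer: -4900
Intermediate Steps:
U(W) = (5 + W)*(7 + W) (U(W) = (7 + W)*(5 + W) = (5 + W)*(7 + W))
(130 + U(13))*((R(5) - 1)*1) = (130 + (35 + 13² + 12*13))*(((-4 - 1*5) - 1)*1) = (130 + (35 + 169 + 156))*(((-4 - 5) - 1)*1) = (130 + 360)*((-9 - 1)*1) = 490*(-10*1) = 490*(-10) = -4900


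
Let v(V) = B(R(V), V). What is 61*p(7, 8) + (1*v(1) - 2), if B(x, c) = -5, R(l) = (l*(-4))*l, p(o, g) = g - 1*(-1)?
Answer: 542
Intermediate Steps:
p(o, g) = 1 + g (p(o, g) = g + 1 = 1 + g)
R(l) = -4*l² (R(l) = (-4*l)*l = -4*l²)
v(V) = -5
61*p(7, 8) + (1*v(1) - 2) = 61*(1 + 8) + (1*(-5) - 2) = 61*9 + (-5 - 2) = 549 - 7 = 542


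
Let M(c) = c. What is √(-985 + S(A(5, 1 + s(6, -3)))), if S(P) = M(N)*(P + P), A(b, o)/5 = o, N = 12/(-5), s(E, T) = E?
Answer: I*√1153 ≈ 33.956*I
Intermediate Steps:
N = -12/5 (N = 12*(-⅕) = -12/5 ≈ -2.4000)
A(b, o) = 5*o
S(P) = -24*P/5 (S(P) = -12*(P + P)/5 = -24*P/5)
√(-985 + S(A(5, 1 + s(6, -3)))) = √(-985 - 24*(1 + 6)) = √(-985 - 24*7) = √(-985 - 24/5*35) = √(-985 - 168) = √(-1153) = I*√1153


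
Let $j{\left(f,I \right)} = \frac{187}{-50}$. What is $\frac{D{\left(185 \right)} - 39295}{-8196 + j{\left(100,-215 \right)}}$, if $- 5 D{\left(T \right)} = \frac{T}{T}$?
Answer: $\frac{1964760}{409987} \approx 4.7923$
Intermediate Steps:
$j{\left(f,I \right)} = - \frac{187}{50}$ ($j{\left(f,I \right)} = 187 \left(- \frac{1}{50}\right) = - \frac{187}{50}$)
$D{\left(T \right)} = - \frac{1}{5}$ ($D{\left(T \right)} = - \frac{T \frac{1}{T}}{5} = \left(- \frac{1}{5}\right) 1 = - \frac{1}{5}$)
$\frac{D{\left(185 \right)} - 39295}{-8196 + j{\left(100,-215 \right)}} = \frac{- \frac{1}{5} - 39295}{-8196 - \frac{187}{50}} = - \frac{196476}{5 \left(- \frac{409987}{50}\right)} = \left(- \frac{196476}{5}\right) \left(- \frac{50}{409987}\right) = \frac{1964760}{409987}$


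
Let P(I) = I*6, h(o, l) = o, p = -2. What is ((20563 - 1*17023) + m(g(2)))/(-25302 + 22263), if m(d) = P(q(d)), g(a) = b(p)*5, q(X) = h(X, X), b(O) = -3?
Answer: -1150/1013 ≈ -1.1352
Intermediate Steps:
q(X) = X
P(I) = 6*I
g(a) = -15 (g(a) = -3*5 = -15)
m(d) = 6*d
((20563 - 1*17023) + m(g(2)))/(-25302 + 22263) = ((20563 - 1*17023) + 6*(-15))/(-25302 + 22263) = ((20563 - 17023) - 90)/(-3039) = (3540 - 90)*(-1/3039) = 3450*(-1/3039) = -1150/1013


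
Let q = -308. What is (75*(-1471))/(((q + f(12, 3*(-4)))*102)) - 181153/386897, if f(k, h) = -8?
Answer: 1754547049/593831624 ≈ 2.9546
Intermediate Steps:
(75*(-1471))/(((q + f(12, 3*(-4)))*102)) - 181153/386897 = (75*(-1471))/(((-308 - 8)*102)) - 181153/386897 = -110325/((-316*102)) - 181153*1/386897 = -110325/(-32232) - 25879/55271 = -110325*(-1/32232) - 25879/55271 = 36775/10744 - 25879/55271 = 1754547049/593831624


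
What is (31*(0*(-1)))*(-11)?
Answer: 0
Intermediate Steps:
(31*(0*(-1)))*(-11) = (31*0)*(-11) = 0*(-11) = 0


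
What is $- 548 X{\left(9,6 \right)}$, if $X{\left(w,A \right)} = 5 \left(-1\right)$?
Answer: $2740$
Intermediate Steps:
$X{\left(w,A \right)} = -5$
$- 548 X{\left(9,6 \right)} = \left(-548\right) \left(-5\right) = 2740$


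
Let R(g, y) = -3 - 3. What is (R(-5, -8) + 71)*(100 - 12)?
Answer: 5720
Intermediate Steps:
R(g, y) = -6
(R(-5, -8) + 71)*(100 - 12) = (-6 + 71)*(100 - 12) = 65*88 = 5720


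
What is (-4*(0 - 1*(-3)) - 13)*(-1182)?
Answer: 29550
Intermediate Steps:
(-4*(0 - 1*(-3)) - 13)*(-1182) = (-4*(0 + 3) - 13)*(-1182) = (-4*3 - 13)*(-1182) = (-12 - 13)*(-1182) = -25*(-1182) = 29550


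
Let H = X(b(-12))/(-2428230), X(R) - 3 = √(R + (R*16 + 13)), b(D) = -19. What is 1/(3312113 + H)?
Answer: 19529214971762933010/64682966787746515624100479 + 2428230*I*√310/64682966787746515624100479 ≈ 3.0192e-7 + 6.6097e-19*I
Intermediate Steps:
X(R) = 3 + √(13 + 17*R) (X(R) = 3 + √(R + (R*16 + 13)) = 3 + √(R + (16*R + 13)) = 3 + √(R + (13 + 16*R)) = 3 + √(13 + 17*R))
H = -1/809410 - I*√310/2428230 (H = (3 + √(13 + 17*(-19)))/(-2428230) = (3 + √(13 - 323))*(-1/2428230) = (3 + √(-310))*(-1/2428230) = (3 + I*√310)*(-1/2428230) = -1/809410 - I*√310/2428230 ≈ -1.2355e-6 - 7.2509e-6*I)
1/(3312113 + H) = 1/(3312113 + (-1/809410 - I*√310/2428230)) = 1/(2680857383329/809410 - I*√310/2428230)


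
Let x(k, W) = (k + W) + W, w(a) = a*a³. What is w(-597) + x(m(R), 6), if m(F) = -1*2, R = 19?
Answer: 127027375291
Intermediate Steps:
m(F) = -2
w(a) = a⁴
x(k, W) = k + 2*W (x(k, W) = (W + k) + W = k + 2*W)
w(-597) + x(m(R), 6) = (-597)⁴ + (-2 + 2*6) = 127027375281 + (-2 + 12) = 127027375281 + 10 = 127027375291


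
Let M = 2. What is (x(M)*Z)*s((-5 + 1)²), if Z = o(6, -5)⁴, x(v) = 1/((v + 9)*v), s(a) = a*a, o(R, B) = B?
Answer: 80000/11 ≈ 7272.7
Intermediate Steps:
s(a) = a²
x(v) = 1/(v*(9 + v)) (x(v) = 1/((9 + v)*v) = 1/(v*(9 + v)))
Z = 625 (Z = (-5)⁴ = 625)
(x(M)*Z)*s((-5 + 1)²) = ((1/(2*(9 + 2)))*625)*((-5 + 1)²)² = (((½)/11)*625)*((-4)²)² = (((½)*(1/11))*625)*16² = ((1/22)*625)*256 = (625/22)*256 = 80000/11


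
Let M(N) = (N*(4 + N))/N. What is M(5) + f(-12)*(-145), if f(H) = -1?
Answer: 154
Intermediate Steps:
M(N) = 4 + N
M(5) + f(-12)*(-145) = (4 + 5) - 1*(-145) = 9 + 145 = 154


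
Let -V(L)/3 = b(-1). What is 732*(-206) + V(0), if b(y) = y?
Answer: -150789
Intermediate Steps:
V(L) = 3 (V(L) = -3*(-1) = 3)
732*(-206) + V(0) = 732*(-206) + 3 = -150792 + 3 = -150789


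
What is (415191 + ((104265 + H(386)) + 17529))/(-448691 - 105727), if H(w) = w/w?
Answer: -268493/277209 ≈ -0.96856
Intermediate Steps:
H(w) = 1
(415191 + ((104265 + H(386)) + 17529))/(-448691 - 105727) = (415191 + ((104265 + 1) + 17529))/(-448691 - 105727) = (415191 + (104266 + 17529))/(-554418) = (415191 + 121795)*(-1/554418) = 536986*(-1/554418) = -268493/277209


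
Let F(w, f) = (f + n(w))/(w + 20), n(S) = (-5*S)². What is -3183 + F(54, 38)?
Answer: -81302/37 ≈ -2197.4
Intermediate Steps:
n(S) = 25*S²
F(w, f) = (f + 25*w²)/(20 + w) (F(w, f) = (f + 25*w²)/(w + 20) = (f + 25*w²)/(20 + w))
-3183 + F(54, 38) = -3183 + (38 + 25*54²)/(20 + 54) = -3183 + (38 + 25*2916)/74 = -3183 + (38 + 72900)/74 = -3183 + (1/74)*72938 = -3183 + 36469/37 = -81302/37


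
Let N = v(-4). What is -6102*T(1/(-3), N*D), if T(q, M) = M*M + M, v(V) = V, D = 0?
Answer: 0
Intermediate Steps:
N = -4
T(q, M) = M + M² (T(q, M) = M² + M = M + M²)
-6102*T(1/(-3), N*D) = -6102*(-4*0)*(1 - 4*0) = -0*(1 + 0) = -0 = -6102*0 = 0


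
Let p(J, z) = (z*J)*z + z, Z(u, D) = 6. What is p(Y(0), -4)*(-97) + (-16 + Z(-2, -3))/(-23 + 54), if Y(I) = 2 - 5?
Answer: 156354/31 ≈ 5043.7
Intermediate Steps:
Y(I) = -3
p(J, z) = z + J*z**2 (p(J, z) = (J*z)*z + z = J*z**2 + z = z + J*z**2)
p(Y(0), -4)*(-97) + (-16 + Z(-2, -3))/(-23 + 54) = -4*(1 - 3*(-4))*(-97) + (-16 + 6)/(-23 + 54) = -4*(1 + 12)*(-97) - 10/31 = -4*13*(-97) - 10*1/31 = -52*(-97) - 10/31 = 5044 - 10/31 = 156354/31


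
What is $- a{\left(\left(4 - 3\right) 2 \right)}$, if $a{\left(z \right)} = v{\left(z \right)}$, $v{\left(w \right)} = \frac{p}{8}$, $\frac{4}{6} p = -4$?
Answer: $\frac{3}{4} \approx 0.75$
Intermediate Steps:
$p = -6$ ($p = \frac{3}{2} \left(-4\right) = -6$)
$v{\left(w \right)} = - \frac{3}{4}$ ($v{\left(w \right)} = - \frac{6}{8} = \left(-6\right) \frac{1}{8} = - \frac{3}{4}$)
$a{\left(z \right)} = - \frac{3}{4}$
$- a{\left(\left(4 - 3\right) 2 \right)} = \left(-1\right) \left(- \frac{3}{4}\right) = \frac{3}{4}$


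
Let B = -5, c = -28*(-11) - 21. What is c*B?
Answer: -1435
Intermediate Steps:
c = 287 (c = 308 - 21 = 287)
c*B = 287*(-5) = -1435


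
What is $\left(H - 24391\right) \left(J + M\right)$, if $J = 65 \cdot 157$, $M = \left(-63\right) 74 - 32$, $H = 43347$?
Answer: $104466516$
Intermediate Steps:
$M = -4694$ ($M = -4662 - 32 = -4694$)
$J = 10205$
$\left(H - 24391\right) \left(J + M\right) = \left(43347 - 24391\right) \left(10205 - 4694\right) = 18956 \cdot 5511 = 104466516$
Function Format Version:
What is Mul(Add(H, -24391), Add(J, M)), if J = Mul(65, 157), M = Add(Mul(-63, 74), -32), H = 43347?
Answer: 104466516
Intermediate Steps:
M = -4694 (M = Add(-4662, -32) = -4694)
J = 10205
Mul(Add(H, -24391), Add(J, M)) = Mul(Add(43347, -24391), Add(10205, -4694)) = Mul(18956, 5511) = 104466516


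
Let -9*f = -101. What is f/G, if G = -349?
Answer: -101/3141 ≈ -0.032155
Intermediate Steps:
f = 101/9 (f = -⅑*(-101) = 101/9 ≈ 11.222)
f/G = (101/9)/(-349) = (101/9)*(-1/349) = -101/3141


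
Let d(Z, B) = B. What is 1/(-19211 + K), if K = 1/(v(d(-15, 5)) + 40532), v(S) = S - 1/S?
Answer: -202684/3893762319 ≈ -5.2053e-5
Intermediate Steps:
K = 5/202684 (K = 1/((5 - 1/5) + 40532) = 1/((5 - 1*⅕) + 40532) = 1/((5 - ⅕) + 40532) = 1/(24/5 + 40532) = 1/(202684/5) = 5/202684 ≈ 2.4669e-5)
1/(-19211 + K) = 1/(-19211 + 5/202684) = 1/(-3893762319/202684) = -202684/3893762319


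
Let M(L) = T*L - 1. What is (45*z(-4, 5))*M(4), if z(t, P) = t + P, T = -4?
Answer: -765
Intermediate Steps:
z(t, P) = P + t
M(L) = -1 - 4*L (M(L) = -4*L - 1 = -1 - 4*L)
(45*z(-4, 5))*M(4) = (45*(5 - 4))*(-1 - 4*4) = (45*1)*(-1 - 16) = 45*(-17) = -765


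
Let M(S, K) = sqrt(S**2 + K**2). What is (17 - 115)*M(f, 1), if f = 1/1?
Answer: -98*sqrt(2) ≈ -138.59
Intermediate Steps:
f = 1
M(S, K) = sqrt(K**2 + S**2)
(17 - 115)*M(f, 1) = (17 - 115)*sqrt(1**2 + 1**2) = -98*sqrt(1 + 1) = -98*sqrt(2)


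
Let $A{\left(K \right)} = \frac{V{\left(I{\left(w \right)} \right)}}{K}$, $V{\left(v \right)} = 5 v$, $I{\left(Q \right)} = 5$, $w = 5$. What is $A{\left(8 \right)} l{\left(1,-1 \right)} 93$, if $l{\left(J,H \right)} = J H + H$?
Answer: $- \frac{2325}{4} \approx -581.25$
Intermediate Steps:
$l{\left(J,H \right)} = H + H J$ ($l{\left(J,H \right)} = H J + H = H + H J$)
$A{\left(K \right)} = \frac{25}{K}$ ($A{\left(K \right)} = \frac{5 \cdot 5}{K} = \frac{25}{K}$)
$A{\left(8 \right)} l{\left(1,-1 \right)} 93 = \frac{25}{8} \left(- (1 + 1)\right) 93 = 25 \cdot \frac{1}{8} \left(\left(-1\right) 2\right) 93 = \frac{25}{8} \left(-2\right) 93 = \left(- \frac{25}{4}\right) 93 = - \frac{2325}{4}$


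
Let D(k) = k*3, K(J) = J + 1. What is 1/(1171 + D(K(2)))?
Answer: 1/1180 ≈ 0.00084746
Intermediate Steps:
K(J) = 1 + J
D(k) = 3*k
1/(1171 + D(K(2))) = 1/(1171 + 3*(1 + 2)) = 1/(1171 + 3*3) = 1/(1171 + 9) = 1/1180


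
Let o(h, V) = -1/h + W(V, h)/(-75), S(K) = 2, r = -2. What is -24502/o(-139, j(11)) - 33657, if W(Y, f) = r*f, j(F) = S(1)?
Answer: -1042616169/38567 ≈ -27034.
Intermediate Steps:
j(F) = 2
W(Y, f) = -2*f
o(h, V) = -1/h + 2*h/75 (o(h, V) = -1/h - 2*h/(-75) = -1/h - 2*h*(-1/75) = -1/h + 2*h/75)
-24502/o(-139, j(11)) - 33657 = -24502/(-1/(-139) + (2/75)*(-139)) - 33657 = -24502/(-1*(-1/139) - 278/75) - 33657 = -24502/(1/139 - 278/75) - 33657 = -24502/(-38567/10425) - 33657 = -24502*(-10425/38567) - 33657 = 255433350/38567 - 33657 = -1042616169/38567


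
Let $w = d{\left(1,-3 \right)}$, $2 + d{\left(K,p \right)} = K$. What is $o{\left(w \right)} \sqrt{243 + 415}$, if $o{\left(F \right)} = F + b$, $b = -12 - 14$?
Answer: $- 27 \sqrt{658} \approx -692.59$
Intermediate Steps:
$b = -26$
$d{\left(K,p \right)} = -2 + K$
$w = -1$ ($w = -2 + 1 = -1$)
$o{\left(F \right)} = -26 + F$ ($o{\left(F \right)} = F - 26 = -26 + F$)
$o{\left(w \right)} \sqrt{243 + 415} = \left(-26 - 1\right) \sqrt{243 + 415} = - 27 \sqrt{658}$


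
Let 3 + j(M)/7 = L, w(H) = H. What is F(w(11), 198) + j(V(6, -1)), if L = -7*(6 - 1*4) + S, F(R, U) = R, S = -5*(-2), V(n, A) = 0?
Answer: -38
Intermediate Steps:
S = 10
L = -4 (L = -7*(6 - 1*4) + 10 = -7*(6 - 4) + 10 = -7*2 + 10 = -14 + 10 = -4)
j(M) = -49 (j(M) = -21 + 7*(-4) = -21 - 28 = -49)
F(w(11), 198) + j(V(6, -1)) = 11 - 49 = -38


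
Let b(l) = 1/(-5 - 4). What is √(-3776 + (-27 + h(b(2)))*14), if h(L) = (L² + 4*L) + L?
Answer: I*√337090/9 ≈ 64.51*I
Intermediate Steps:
b(l) = -⅑ (b(l) = 1/(-9) = -⅑)
h(L) = L² + 5*L
√(-3776 + (-27 + h(b(2)))*14) = √(-3776 + (-27 - (5 - ⅑)/9)*14) = √(-3776 + (-27 - ⅑*44/9)*14) = √(-3776 + (-27 - 44/81)*14) = √(-3776 - 2231/81*14) = √(-3776 - 31234/81) = √(-337090/81) = I*√337090/9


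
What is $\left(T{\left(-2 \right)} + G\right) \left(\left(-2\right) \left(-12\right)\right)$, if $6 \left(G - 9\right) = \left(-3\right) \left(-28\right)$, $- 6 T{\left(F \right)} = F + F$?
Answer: $568$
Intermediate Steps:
$T{\left(F \right)} = - \frac{F}{3}$ ($T{\left(F \right)} = - \frac{F + F}{6} = - \frac{2 F}{6} = - \frac{F}{3}$)
$G = 23$ ($G = 9 + \frac{\left(-3\right) \left(-28\right)}{6} = 9 + \frac{1}{6} \cdot 84 = 9 + 14 = 23$)
$\left(T{\left(-2 \right)} + G\right) \left(\left(-2\right) \left(-12\right)\right) = \left(\left(- \frac{1}{3}\right) \left(-2\right) + 23\right) \left(\left(-2\right) \left(-12\right)\right) = \left(\frac{2}{3} + 23\right) 24 = \frac{71}{3} \cdot 24 = 568$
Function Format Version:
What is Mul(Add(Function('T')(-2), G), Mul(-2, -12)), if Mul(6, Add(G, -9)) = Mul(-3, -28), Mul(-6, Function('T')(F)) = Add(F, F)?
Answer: 568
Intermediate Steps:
Function('T')(F) = Mul(Rational(-1, 3), F) (Function('T')(F) = Mul(Rational(-1, 6), Add(F, F)) = Mul(Rational(-1, 6), Mul(2, F)) = Mul(Rational(-1, 3), F))
G = 23 (G = Add(9, Mul(Rational(1, 6), Mul(-3, -28))) = Add(9, Mul(Rational(1, 6), 84)) = Add(9, 14) = 23)
Mul(Add(Function('T')(-2), G), Mul(-2, -12)) = Mul(Add(Mul(Rational(-1, 3), -2), 23), Mul(-2, -12)) = Mul(Add(Rational(2, 3), 23), 24) = Mul(Rational(71, 3), 24) = 568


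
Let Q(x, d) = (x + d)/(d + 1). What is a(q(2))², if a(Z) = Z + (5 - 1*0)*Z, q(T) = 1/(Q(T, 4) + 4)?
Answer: 225/169 ≈ 1.3314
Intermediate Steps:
Q(x, d) = (d + x)/(1 + d)
q(T) = 1/(24/5 + T/5) (q(T) = 1/((4 + T)/(1 + 4) + 4) = 1/((4 + T)/5 + 4) = 1/((⅘ + T/5) + 4) = 1/(24/5 + T/5))
a(Z) = 6*Z (a(Z) = Z + (5 + 0)*Z = Z + 5*Z = 6*Z)
a(q(2))² = (6*(5/(24 + 2)))² = (6*(5/26))² = (15/13)² = 225/169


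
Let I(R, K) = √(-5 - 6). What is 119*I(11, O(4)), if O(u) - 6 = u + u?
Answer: 119*I*√11 ≈ 394.68*I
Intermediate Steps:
O(u) = 6 + 2*u (O(u) = 6 + (u + u) = 6 + 2*u)
I(R, K) = I*√11 (I(R, K) = √(-11) = I*√11)
119*I(11, O(4)) = 119*(I*√11) = 119*I*√11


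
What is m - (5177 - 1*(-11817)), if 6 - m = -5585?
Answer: -11403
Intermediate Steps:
m = 5591 (m = 6 - 1*(-5585) = 6 + 5585 = 5591)
m - (5177 - 1*(-11817)) = 5591 - (5177 - 1*(-11817)) = 5591 - (5177 + 11817) = 5591 - 1*16994 = 5591 - 16994 = -11403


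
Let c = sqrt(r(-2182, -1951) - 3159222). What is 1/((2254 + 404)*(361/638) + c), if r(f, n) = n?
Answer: 153046311/551862419014 - 101761*I*sqrt(3161173)/551862419014 ≈ 0.00027733 - 0.00032785*I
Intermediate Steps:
c = I*sqrt(3161173) (c = sqrt(-1951 - 3159222) = sqrt(-3161173) = I*sqrt(3161173) ≈ 1778.0*I)
1/((2254 + 404)*(361/638) + c) = 1/((2254 + 404)*(361/638) + I*sqrt(3161173)) = 1/(2658*(361*(1/638)) + I*sqrt(3161173)) = 1/(2658*(361/638) + I*sqrt(3161173)) = 1/(479769/319 + I*sqrt(3161173))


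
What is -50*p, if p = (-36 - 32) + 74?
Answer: -300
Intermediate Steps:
p = 6 (p = -68 + 74 = 6)
-50*p = -50*6 = -300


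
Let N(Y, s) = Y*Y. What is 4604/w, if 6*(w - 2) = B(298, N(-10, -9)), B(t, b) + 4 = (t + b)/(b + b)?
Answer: 920800/333 ≈ 2765.2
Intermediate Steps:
N(Y, s) = Y²
B(t, b) = -4 + (b + t)/(2*b) (B(t, b) = -4 + (t + b)/(b + b) = -4 + (b + t)/((2*b)) = -4 + (b + t)*(1/(2*b)) = -4 + (b + t)/(2*b))
w = 333/200 (w = 2 + ((298 - 7*(-10)²)/(2*((-10)²)))/6 = 2 + ((½)*(298 - 7*100)/100)/6 = 2 + ((½)*(1/100)*(298 - 700))/6 = 2 + ((½)*(1/100)*(-402))/6 = 2 + (⅙)*(-201/100) = 2 - 67/200 = 333/200 ≈ 1.6650)
4604/w = 4604/(333/200) = 4604*(200/333) = 920800/333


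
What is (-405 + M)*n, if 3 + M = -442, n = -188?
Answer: 159800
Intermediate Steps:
M = -445 (M = -3 - 442 = -445)
(-405 + M)*n = (-405 - 445)*(-188) = -850*(-188) = 159800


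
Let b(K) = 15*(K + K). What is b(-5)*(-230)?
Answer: 34500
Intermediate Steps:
b(K) = 30*K (b(K) = 15*(2*K) = 30*K)
b(-5)*(-230) = (30*(-5))*(-230) = -150*(-230) = 34500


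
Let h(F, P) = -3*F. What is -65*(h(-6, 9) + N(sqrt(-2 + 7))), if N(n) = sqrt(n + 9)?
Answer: -1170 - 65*sqrt(9 + sqrt(5)) ≈ -1387.9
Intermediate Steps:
N(n) = sqrt(9 + n)
-65*(h(-6, 9) + N(sqrt(-2 + 7))) = -65*(-3*(-6) + sqrt(9 + sqrt(-2 + 7))) = -65*(18 + sqrt(9 + sqrt(5))) = -1170 - 65*sqrt(9 + sqrt(5))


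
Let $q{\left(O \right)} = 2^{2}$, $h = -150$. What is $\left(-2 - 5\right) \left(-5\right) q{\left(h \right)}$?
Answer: $140$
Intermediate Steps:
$q{\left(O \right)} = 4$
$\left(-2 - 5\right) \left(-5\right) q{\left(h \right)} = \left(-2 - 5\right) \left(-5\right) 4 = \left(-7\right) \left(-5\right) 4 = 35 \cdot 4 = 140$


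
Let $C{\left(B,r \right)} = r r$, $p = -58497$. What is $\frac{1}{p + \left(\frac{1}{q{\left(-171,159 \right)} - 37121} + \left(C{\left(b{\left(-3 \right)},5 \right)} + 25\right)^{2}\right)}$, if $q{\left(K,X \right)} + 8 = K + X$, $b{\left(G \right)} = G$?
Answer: $- \frac{37141}{2079784578} \approx -1.7858 \cdot 10^{-5}$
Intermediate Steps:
$q{\left(K,X \right)} = -8 + K + X$ ($q{\left(K,X \right)} = -8 + \left(K + X\right) = -8 + K + X$)
$C{\left(B,r \right)} = r^{2}$
$\frac{1}{p + \left(\frac{1}{q{\left(-171,159 \right)} - 37121} + \left(C{\left(b{\left(-3 \right)},5 \right)} + 25\right)^{2}\right)} = \frac{1}{-58497 + \left(\frac{1}{\left(-8 - 171 + 159\right) - 37121} + \left(5^{2} + 25\right)^{2}\right)} = \frac{1}{-58497 + \left(\frac{1}{-20 - 37121} + \left(25 + 25\right)^{2}\right)} = \frac{1}{-58497 + \left(\frac{1}{-37141} + 50^{2}\right)} = \frac{1}{-58497 + \left(- \frac{1}{37141} + 2500\right)} = \frac{1}{-58497 + \frac{92852499}{37141}} = \frac{1}{- \frac{2079784578}{37141}} = - \frac{37141}{2079784578}$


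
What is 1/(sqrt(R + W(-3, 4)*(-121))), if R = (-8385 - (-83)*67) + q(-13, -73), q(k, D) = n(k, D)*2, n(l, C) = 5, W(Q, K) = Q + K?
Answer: -I*sqrt(2935)/2935 ≈ -0.018458*I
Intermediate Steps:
W(Q, K) = K + Q
q(k, D) = 10 (q(k, D) = 5*2 = 10)
R = -2814 (R = (-8385 - (-83)*67) + 10 = (-8385 - 1*(-5561)) + 10 = (-8385 + 5561) + 10 = -2824 + 10 = -2814)
1/(sqrt(R + W(-3, 4)*(-121))) = 1/(sqrt(-2814 + (4 - 3)*(-121))) = 1/(sqrt(-2814 + 1*(-121))) = 1/(sqrt(-2814 - 121)) = 1/(sqrt(-2935)) = 1/(I*sqrt(2935)) = -I*sqrt(2935)/2935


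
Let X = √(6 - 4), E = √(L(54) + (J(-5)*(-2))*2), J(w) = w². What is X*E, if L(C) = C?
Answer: 2*I*√23 ≈ 9.5917*I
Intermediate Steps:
E = I*√46 (E = √(54 + ((-5)²*(-2))*2) = √(54 + (25*(-2))*2) = √(54 - 50*2) = √(54 - 100) = √(-46) = I*√46 ≈ 6.7823*I)
X = √2 ≈ 1.4142
X*E = √2*(I*√46) = 2*I*√23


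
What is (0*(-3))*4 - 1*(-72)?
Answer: 72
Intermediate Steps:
(0*(-3))*4 - 1*(-72) = 0*4 + 72 = 0 + 72 = 72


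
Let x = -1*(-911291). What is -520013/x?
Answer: -520013/911291 ≈ -0.57063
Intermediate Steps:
x = 911291
-520013/x = -520013/911291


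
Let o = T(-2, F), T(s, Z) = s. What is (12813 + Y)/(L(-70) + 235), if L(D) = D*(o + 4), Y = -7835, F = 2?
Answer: 262/5 ≈ 52.400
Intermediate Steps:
o = -2
L(D) = 2*D (L(D) = D*(-2 + 4) = D*2 = 2*D)
(12813 + Y)/(L(-70) + 235) = (12813 - 7835)/(2*(-70) + 235) = 4978/(-140 + 235) = 4978/95 = 4978*(1/95) = 262/5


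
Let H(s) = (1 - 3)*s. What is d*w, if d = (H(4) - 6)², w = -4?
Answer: -784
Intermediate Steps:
H(s) = -2*s
d = 196 (d = (-2*4 - 6)² = (-8 - 6)² = (-14)² = 196)
d*w = 196*(-4) = -784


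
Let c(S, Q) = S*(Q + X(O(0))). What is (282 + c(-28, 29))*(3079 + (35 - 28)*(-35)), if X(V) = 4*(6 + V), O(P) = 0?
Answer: -3406468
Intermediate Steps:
X(V) = 24 + 4*V
c(S, Q) = S*(24 + Q) (c(S, Q) = S*(Q + (24 + 4*0)) = S*(Q + (24 + 0)) = S*(Q + 24) = S*(24 + Q))
(282 + c(-28, 29))*(3079 + (35 - 28)*(-35)) = (282 - 28*(24 + 29))*(3079 + (35 - 28)*(-35)) = (282 - 28*53)*(3079 + 7*(-35)) = (282 - 1484)*(3079 - 245) = -1202*2834 = -3406468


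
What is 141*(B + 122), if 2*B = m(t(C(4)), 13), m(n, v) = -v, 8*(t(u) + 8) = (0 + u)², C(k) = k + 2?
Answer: 32571/2 ≈ 16286.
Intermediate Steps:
C(k) = 2 + k
t(u) = -8 + u²/8 (t(u) = -8 + (0 + u)²/8 = -8 + u²/8)
B = -13/2 (B = (-1*13)/2 = (½)*(-13) = -13/2 ≈ -6.5000)
141*(B + 122) = 141*(-13/2 + 122) = 141*(231/2) = 32571/2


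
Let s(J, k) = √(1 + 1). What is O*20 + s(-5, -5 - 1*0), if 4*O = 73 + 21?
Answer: 470 + √2 ≈ 471.41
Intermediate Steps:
O = 47/2 (O = (73 + 21)/4 = (¼)*94 = 47/2 ≈ 23.500)
s(J, k) = √2
O*20 + s(-5, -5 - 1*0) = (47/2)*20 + √2 = 470 + √2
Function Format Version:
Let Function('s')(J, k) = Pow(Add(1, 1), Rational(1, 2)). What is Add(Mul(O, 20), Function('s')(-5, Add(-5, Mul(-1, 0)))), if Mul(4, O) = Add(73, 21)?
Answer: Add(470, Pow(2, Rational(1, 2))) ≈ 471.41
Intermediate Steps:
O = Rational(47, 2) (O = Mul(Rational(1, 4), Add(73, 21)) = Mul(Rational(1, 4), 94) = Rational(47, 2) ≈ 23.500)
Function('s')(J, k) = Pow(2, Rational(1, 2))
Add(Mul(O, 20), Function('s')(-5, Add(-5, Mul(-1, 0)))) = Add(Mul(Rational(47, 2), 20), Pow(2, Rational(1, 2))) = Add(470, Pow(2, Rational(1, 2)))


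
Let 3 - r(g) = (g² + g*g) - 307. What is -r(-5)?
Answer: -260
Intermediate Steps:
r(g) = 310 - 2*g² (r(g) = 3 - ((g² + g*g) - 307) = 3 - ((g² + g²) - 307) = 3 - (2*g² - 307) = 3 - (-307 + 2*g²) = 3 + (307 - 2*g²) = 310 - 2*g²)
-r(-5) = -(310 - 2*(-5)²) = -(310 - 2*25) = -(310 - 50) = -1*260 = -260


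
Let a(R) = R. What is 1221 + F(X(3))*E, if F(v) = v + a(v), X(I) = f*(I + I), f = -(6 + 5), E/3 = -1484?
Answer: 588885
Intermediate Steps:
E = -4452 (E = 3*(-1484) = -4452)
f = -11 (f = -1*11 = -11)
X(I) = -22*I (X(I) = -11*(I + I) = -22*I)
F(v) = 2*v (F(v) = v + v = 2*v)
1221 + F(X(3))*E = 1221 + (2*(-22*3))*(-4452) = 1221 + (2*(-66))*(-4452) = 1221 - 132*(-4452) = 1221 + 587664 = 588885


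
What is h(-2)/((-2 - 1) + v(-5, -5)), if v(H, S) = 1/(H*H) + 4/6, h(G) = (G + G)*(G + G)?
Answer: -300/43 ≈ -6.9767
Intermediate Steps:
h(G) = 4*G² (h(G) = (2*G)*(2*G) = 4*G²)
v(H, S) = ⅔ + H⁻² (v(H, S) = H⁻² + 4*(⅙) = H⁻² + ⅔ = ⅔ + H⁻²)
h(-2)/((-2 - 1) + v(-5, -5)) = (4*(-2)²)/((-2 - 1) + (⅔ + (-5)⁻²)) = (4*4)/(-3 + (⅔ + 1/25)) = 16/(-3 + 53/75) = 16/(-172/75) = -75/172*16 = -300/43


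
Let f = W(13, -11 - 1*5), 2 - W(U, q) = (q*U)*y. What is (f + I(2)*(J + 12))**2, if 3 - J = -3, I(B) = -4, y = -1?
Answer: 77284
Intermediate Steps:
J = 6 (J = 3 - 1*(-3) = 3 + 3 = 6)
W(U, q) = 2 + U*q (W(U, q) = 2 - q*U*(-1) = 2 - U*q*(-1) = 2 - (-1)*U*q = 2 + U*q)
f = -206 (f = 2 + 13*(-11 - 1*5) = 2 + 13*(-11 - 5) = 2 + 13*(-16) = 2 - 208 = -206)
(f + I(2)*(J + 12))**2 = (-206 - 4*(6 + 12))**2 = (-206 - 4*18)**2 = (-206 - 72)**2 = (-278)**2 = 77284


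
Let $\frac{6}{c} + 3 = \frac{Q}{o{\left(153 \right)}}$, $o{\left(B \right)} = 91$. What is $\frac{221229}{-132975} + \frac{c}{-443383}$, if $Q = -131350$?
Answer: $- \frac{1434532418302679}{862260143997975} \approx -1.6637$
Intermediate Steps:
$c = - \frac{546}{131623}$ ($c = \frac{6}{-3 - \frac{131350}{91}} = \frac{6}{- \frac{131623}{91}} = 6 \left(- \frac{91}{131623}\right) = - \frac{546}{131623} \approx -0.0041482$)
$\frac{221229}{-132975} + \frac{c}{-443383} = \frac{221229}{-132975} - \frac{546}{131623 \left(-443383\right)} = 221229 \left(- \frac{1}{132975}\right) - - \frac{546}{58359400609} = - \frac{24581}{14775} + \frac{546}{58359400609} = - \frac{1434532418302679}{862260143997975}$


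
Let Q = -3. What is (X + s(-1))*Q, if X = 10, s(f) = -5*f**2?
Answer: -15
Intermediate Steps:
(X + s(-1))*Q = (10 - 5*(-1)**2)*(-3) = (10 - 5*1)*(-3) = (10 - 5)*(-3) = 5*(-3) = -15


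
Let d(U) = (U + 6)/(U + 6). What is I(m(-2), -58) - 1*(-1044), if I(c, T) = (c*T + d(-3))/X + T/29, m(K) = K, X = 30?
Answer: 10459/10 ≈ 1045.9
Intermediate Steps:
d(U) = 1 (d(U) = (6 + U)/(6 + U) = 1)
I(c, T) = 1/30 + T/29 + T*c/30 (I(c, T) = (c*T + 1)/30 + T/29 = (T*c + 1)*(1/30) + T*(1/29) = (1 + T*c)*(1/30) + T/29 = (1/30 + T*c/30) + T/29 = 1/30 + T/29 + T*c/30)
I(m(-2), -58) - 1*(-1044) = (1/30 + (1/29)*(-58) + (1/30)*(-58)*(-2)) - 1*(-1044) = (1/30 - 2 + 58/15) + 1044 = 19/10 + 1044 = 10459/10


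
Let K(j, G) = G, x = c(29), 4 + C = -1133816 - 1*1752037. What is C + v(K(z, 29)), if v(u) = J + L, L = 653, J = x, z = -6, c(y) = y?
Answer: -2885175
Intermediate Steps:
C = -2885857 (C = -4 + (-1133816 - 1*1752037) = -4 + (-1133816 - 1752037) = -4 - 2885853 = -2885857)
x = 29
J = 29
v(u) = 682 (v(u) = 29 + 653 = 682)
C + v(K(z, 29)) = -2885857 + 682 = -2885175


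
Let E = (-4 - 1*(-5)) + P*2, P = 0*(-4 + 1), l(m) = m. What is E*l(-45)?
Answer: -45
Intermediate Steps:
P = 0 (P = 0*(-3) = 0)
E = 1 (E = (-4 - 1*(-5)) + 0*2 = (-4 + 5) + 0 = 1 + 0 = 1)
E*l(-45) = 1*(-45) = -45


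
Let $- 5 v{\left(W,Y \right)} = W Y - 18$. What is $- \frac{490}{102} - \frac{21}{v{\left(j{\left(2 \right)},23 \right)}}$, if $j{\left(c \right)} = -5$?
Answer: $- \frac{5420}{969} \approx -5.5934$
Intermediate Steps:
$v{\left(W,Y \right)} = \frac{18}{5} - \frac{W Y}{5}$ ($v{\left(W,Y \right)} = - \frac{W Y - 18}{5} = - \frac{-18 + W Y}{5} = \frac{18}{5} - \frac{W Y}{5}$)
$- \frac{490}{102} - \frac{21}{v{\left(j{\left(2 \right)},23 \right)}} = - \frac{490}{102} - \frac{21}{\frac{18}{5} - \left(-1\right) 23} = \left(-490\right) \frac{1}{102} - \frac{21}{\frac{18}{5} + 23} = - \frac{245}{51} - \frac{21}{\frac{133}{5}} = - \frac{245}{51} - \frac{15}{19} = - \frac{5420}{969}$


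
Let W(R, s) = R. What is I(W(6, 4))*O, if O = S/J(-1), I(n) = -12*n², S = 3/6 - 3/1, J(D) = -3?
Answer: -360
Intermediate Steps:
S = -5/2 (S = 3*(⅙) - 3*1 = ½ - 3 = -5/2 ≈ -2.5000)
O = ⅚ (O = -5/2/(-3) = -5/2*(-⅓) = ⅚ ≈ 0.83333)
I(W(6, 4))*O = -12*6²*(⅚) = -12*36*(⅚) = -432*⅚ = -360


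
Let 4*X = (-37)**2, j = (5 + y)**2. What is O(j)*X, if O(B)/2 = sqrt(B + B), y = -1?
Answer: 2738*sqrt(2) ≈ 3872.1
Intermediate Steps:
j = 16 (j = (5 - 1)**2 = 4**2 = 16)
O(B) = 2*sqrt(2)*sqrt(B) (O(B) = 2*sqrt(B + B) = 2*sqrt(2*B) = 2*(sqrt(2)*sqrt(B)) = 2*sqrt(2)*sqrt(B))
X = 1369/4 (X = (1/4)*(-37)**2 = (1/4)*1369 = 1369/4 ≈ 342.25)
O(j)*X = (2*sqrt(2)*sqrt(16))*(1369/4) = (2*sqrt(2)*4)*(1369/4) = (8*sqrt(2))*(1369/4) = 2738*sqrt(2)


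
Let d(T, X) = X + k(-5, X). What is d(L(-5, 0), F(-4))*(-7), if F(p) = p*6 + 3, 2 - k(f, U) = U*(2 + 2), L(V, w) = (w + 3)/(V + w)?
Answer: -455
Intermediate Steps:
L(V, w) = (3 + w)/(V + w)
k(f, U) = 2 - 4*U (k(f, U) = 2 - U*(2 + 2) = 2 - U*4 = 2 - 4*U)
F(p) = 3 + 6*p (F(p) = 6*p + 3 = 3 + 6*p)
d(T, X) = 2 - 3*X (d(T, X) = X + (2 - 4*X) = 2 - 3*X)
d(L(-5, 0), F(-4))*(-7) = (2 - 3*(3 + 6*(-4)))*(-7) = (2 - 3*(3 - 24))*(-7) = (2 - 3*(-21))*(-7) = (2 + 63)*(-7) = 65*(-7) = -455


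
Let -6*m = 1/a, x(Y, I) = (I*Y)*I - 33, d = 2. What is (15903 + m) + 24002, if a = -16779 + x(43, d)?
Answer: 3984115201/99840 ≈ 39905.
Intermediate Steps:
x(Y, I) = -33 + Y*I**2 (x(Y, I) = Y*I**2 - 33 = -33 + Y*I**2)
a = -16640 (a = -16779 + (-33 + 43*2**2) = -16779 + (-33 + 43*4) = -16779 + (-33 + 172) = -16779 + 139 = -16640)
m = 1/99840 (m = -1/6/(-16640) = -1/6*(-1/16640) = 1/99840 ≈ 1.0016e-5)
(15903 + m) + 24002 = (15903 + 1/99840) + 24002 = 1587755521/99840 + 24002 = 3984115201/99840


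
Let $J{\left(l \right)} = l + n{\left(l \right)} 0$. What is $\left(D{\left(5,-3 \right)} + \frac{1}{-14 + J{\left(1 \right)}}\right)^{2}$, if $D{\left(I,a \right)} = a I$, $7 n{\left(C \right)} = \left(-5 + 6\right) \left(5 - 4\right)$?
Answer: $\frac{38416}{169} \approx 227.31$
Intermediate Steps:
$n{\left(C \right)} = \frac{1}{7}$ ($n{\left(C \right)} = \frac{\left(-5 + 6\right) \left(5 - 4\right)}{7} = \frac{1 \cdot 1}{7} = \frac{1}{7} \cdot 1 = \frac{1}{7}$)
$D{\left(I,a \right)} = I a$
$J{\left(l \right)} = l$ ($J{\left(l \right)} = l + \frac{1}{7} \cdot 0 = l + 0 = l$)
$\left(D{\left(5,-3 \right)} + \frac{1}{-14 + J{\left(1 \right)}}\right)^{2} = \left(5 \left(-3\right) + \frac{1}{-14 + 1}\right)^{2} = \left(-15 + \frac{1}{-13}\right)^{2} = \left(-15 - \frac{1}{13}\right)^{2} = \left(- \frac{196}{13}\right)^{2} = \frac{38416}{169}$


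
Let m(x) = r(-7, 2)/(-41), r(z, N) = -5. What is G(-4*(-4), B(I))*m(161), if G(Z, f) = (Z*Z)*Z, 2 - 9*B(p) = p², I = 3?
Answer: 20480/41 ≈ 499.51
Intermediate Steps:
m(x) = 5/41 (m(x) = -5/(-41) = -5*(-1/41) = 5/41)
B(p) = 2/9 - p²/9
G(Z, f) = Z³ (G(Z, f) = Z²*Z = Z³)
G(-4*(-4), B(I))*m(161) = (-4*(-4))³*(5/41) = 16³*(5/41) = 4096*(5/41) = 20480/41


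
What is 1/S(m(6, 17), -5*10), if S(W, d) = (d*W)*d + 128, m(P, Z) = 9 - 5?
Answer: 1/10128 ≈ 9.8736e-5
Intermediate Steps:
m(P, Z) = 4
S(W, d) = 128 + W*d² (S(W, d) = (W*d)*d + 128 = W*d² + 128 = 128 + W*d²)
1/S(m(6, 17), -5*10) = 1/(128 + 4*(-5*10)²) = 1/(128 + 4*(-50)²) = 1/(128 + 4*2500) = 1/(128 + 10000) = 1/10128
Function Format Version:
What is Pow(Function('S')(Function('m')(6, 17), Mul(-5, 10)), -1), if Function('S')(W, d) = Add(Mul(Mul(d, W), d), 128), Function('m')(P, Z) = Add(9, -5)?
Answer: Rational(1, 10128) ≈ 9.8736e-5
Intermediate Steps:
Function('m')(P, Z) = 4
Function('S')(W, d) = Add(128, Mul(W, Pow(d, 2))) (Function('S')(W, d) = Add(Mul(Mul(W, d), d), 128) = Add(Mul(W, Pow(d, 2)), 128) = Add(128, Mul(W, Pow(d, 2))))
Pow(Function('S')(Function('m')(6, 17), Mul(-5, 10)), -1) = Pow(Add(128, Mul(4, Pow(Mul(-5, 10), 2))), -1) = Pow(Add(128, Mul(4, Pow(-50, 2))), -1) = Pow(Add(128, Mul(4, 2500)), -1) = Pow(Add(128, 10000), -1) = Pow(10128, -1) = Rational(1, 10128)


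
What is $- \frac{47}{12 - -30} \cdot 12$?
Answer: $- \frac{94}{7} \approx -13.429$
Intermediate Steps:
$- \frac{47}{12 - -30} \cdot 12 = - \frac{47}{12 + 30} \cdot 12 = - \frac{47}{42} \cdot 12 = \left(-47\right) \frac{1}{42} \cdot 12 = \left(- \frac{47}{42}\right) 12 = - \frac{94}{7}$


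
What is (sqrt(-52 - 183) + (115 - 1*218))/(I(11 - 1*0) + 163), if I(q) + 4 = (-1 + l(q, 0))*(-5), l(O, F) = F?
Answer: -103/164 + I*sqrt(235)/164 ≈ -0.62805 + 0.093474*I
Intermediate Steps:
I(q) = 1 (I(q) = -4 + (-1 + 0)*(-5) = -4 - 1*(-5) = -4 + 5 = 1)
(sqrt(-52 - 183) + (115 - 1*218))/(I(11 - 1*0) + 163) = (sqrt(-52 - 183) + (115 - 1*218))/(1 + 163) = (sqrt(-235) + (115 - 218))/164 = (I*sqrt(235) - 103)*(1/164) = (-103 + I*sqrt(235))*(1/164) = -103/164 + I*sqrt(235)/164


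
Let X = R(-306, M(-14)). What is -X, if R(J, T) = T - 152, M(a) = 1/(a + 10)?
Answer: 609/4 ≈ 152.25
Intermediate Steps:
M(a) = 1/(10 + a)
R(J, T) = -152 + T
X = -609/4 (X = -152 + 1/(10 - 14) = -152 + 1/(-4) = -152 - 1/4 = -609/4 ≈ -152.25)
-X = -1*(-609/4) = 609/4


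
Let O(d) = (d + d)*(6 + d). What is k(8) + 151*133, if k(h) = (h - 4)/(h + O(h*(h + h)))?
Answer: 172271975/8578 ≈ 20083.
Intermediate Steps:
O(d) = 2*d*(6 + d) (O(d) = (2*d)*(6 + d) = 2*d*(6 + d))
k(h) = (-4 + h)/(h + 4*h²*(6 + 2*h²)) (k(h) = (h - 4)/(h + 2*(h*(h + h))*(6 + h*(h + h))) = (-4 + h)/(h + 2*(h*(2*h))*(6 + h*(2*h))) = (-4 + h)/(h + 2*(2*h²)*(6 + 2*h²)) = (-4 + h)/(h + 4*h²*(6 + 2*h²)))
k(8) + 151*133 = (-4 + 8)/(8*(1 + 8*8*(3 + 8²))) + 151*133 = (⅛)*4/(1 + 8*8*(3 + 64)) + 20083 = (⅛)*4/(1 + 8*8*67) + 20083 = (⅛)*4/(1 + 4288) + 20083 = (⅛)*4/4289 + 20083 = (⅛)*(1/4289)*4 + 20083 = 1/8578 + 20083 = 172271975/8578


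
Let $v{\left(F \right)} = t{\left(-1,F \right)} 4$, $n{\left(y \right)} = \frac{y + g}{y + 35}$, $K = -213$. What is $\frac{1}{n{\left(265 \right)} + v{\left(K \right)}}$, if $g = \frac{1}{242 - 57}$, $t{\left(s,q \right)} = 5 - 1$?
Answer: $\frac{9250}{156171} \approx 0.05923$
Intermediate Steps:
$t{\left(s,q \right)} = 4$
$g = \frac{1}{185} \approx 0.0054054$
$n{\left(y \right)} = \frac{\frac{1}{185} + y}{35 + y}$ ($n{\left(y \right)} = \frac{y + \frac{1}{185}}{y + 35} = \frac{\frac{1}{185} + y}{35 + y}$)
$v{\left(F \right)} = 16$ ($v{\left(F \right)} = 4 \cdot 4 = 16$)
$\frac{1}{n{\left(265 \right)} + v{\left(K \right)}} = \frac{1}{\frac{\frac{1}{185} + 265}{35 + 265} + 16} = \frac{1}{\frac{1}{300} \cdot \frac{49026}{185} + 16} = \frac{1}{\frac{8171}{9250} + 16} = \frac{1}{\frac{156171}{9250}} = \frac{9250}{156171}$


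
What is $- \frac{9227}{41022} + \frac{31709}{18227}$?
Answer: $\frac{1132586069}{747707994} \approx 1.5147$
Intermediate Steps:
$- \frac{9227}{41022} + \frac{31709}{18227} = \frac{1132586069}{747707994}$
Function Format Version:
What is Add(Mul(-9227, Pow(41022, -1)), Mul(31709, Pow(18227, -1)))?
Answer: Rational(1132586069, 747707994) ≈ 1.5147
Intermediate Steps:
Add(Mul(-9227, Pow(41022, -1)), Mul(31709, Pow(18227, -1))) = Add(Mul(-9227, Rational(1, 41022)), Mul(31709, Rational(1, 18227))) = Add(Rational(-9227, 41022), Rational(31709, 18227)) = Rational(1132586069, 747707994)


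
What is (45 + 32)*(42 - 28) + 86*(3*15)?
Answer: 4948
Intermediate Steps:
(45 + 32)*(42 - 28) + 86*(3*15) = 77*14 + 86*45 = 1078 + 3870 = 4948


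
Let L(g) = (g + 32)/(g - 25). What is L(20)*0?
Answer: 0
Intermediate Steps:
L(g) = (32 + g)/(-25 + g)
L(20)*0 = ((32 + 20)/(-25 + 20))*0 = (52/(-5))*0 = -⅕*52*0 = -52/5*0 = 0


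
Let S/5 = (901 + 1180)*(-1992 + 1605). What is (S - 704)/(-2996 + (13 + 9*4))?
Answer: 4027439/2947 ≈ 1366.6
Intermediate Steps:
S = -4026735 (S = 5*((901 + 1180)*(-1992 + 1605)) = 5*(2081*(-387)) = 5*(-805347) = -4026735)
(S - 704)/(-2996 + (13 + 9*4)) = (-4026735 - 704)/(-2996 + (13 + 9*4)) = -4027439/(-2996 + (13 + 36)) = -4027439/(-2996 + 49) = -4027439/(-2947) = -4027439*(-1/2947) = 4027439/2947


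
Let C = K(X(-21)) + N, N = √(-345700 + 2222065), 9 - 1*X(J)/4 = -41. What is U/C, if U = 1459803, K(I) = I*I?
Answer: 11678424000/319624727 - 13138227*√23165/1598123635 ≈ 35.287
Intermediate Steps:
X(J) = 200 (X(J) = 36 - 4*(-41) = 36 + 164 = 200)
K(I) = I²
N = 9*√23165 (N = √1876365 = 9*√23165 ≈ 1369.8)
C = 40000 + 9*√23165 (C = 200² + 9*√23165 = 40000 + 9*√23165 ≈ 41370.)
U/C = 1459803/(40000 + 9*√23165)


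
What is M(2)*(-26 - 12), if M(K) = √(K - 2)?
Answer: 0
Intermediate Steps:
M(K) = √(-2 + K)
M(2)*(-26 - 12) = √(-2 + 2)*(-26 - 12) = √0*(-38) = 0*(-38) = 0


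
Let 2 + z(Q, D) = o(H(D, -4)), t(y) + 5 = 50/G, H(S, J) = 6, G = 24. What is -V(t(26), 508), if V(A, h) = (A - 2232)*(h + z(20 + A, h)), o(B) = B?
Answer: 3432832/3 ≈ 1.1443e+6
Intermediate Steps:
t(y) = -35/12 (t(y) = -5 + 50/24 = -5 + 50*(1/24) = -5 + 25/12 = -35/12)
z(Q, D) = 4 (z(Q, D) = -2 + 6 = 4)
V(A, h) = (-2232 + A)*(4 + h) (V(A, h) = (A - 2232)*(h + 4) = (-2232 + A)*(4 + h))
-V(t(26), 508) = -(-8928 - 2232*508 + 4*(-35/12) - 35/12*508) = -(-8928 - 1133856 - 35/3 - 4445/3) = -1*(-3432832/3) = 3432832/3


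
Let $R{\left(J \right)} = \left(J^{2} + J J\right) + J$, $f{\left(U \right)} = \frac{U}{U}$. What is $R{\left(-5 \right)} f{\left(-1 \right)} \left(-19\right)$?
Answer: $-855$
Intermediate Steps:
$f{\left(U \right)} = 1$
$R{\left(J \right)} = J + 2 J^{2}$ ($R{\left(J \right)} = \left(J^{2} + J^{2}\right) + J = 2 J^{2} + J = J + 2 J^{2}$)
$R{\left(-5 \right)} f{\left(-1 \right)} \left(-19\right) = - 5 \left(1 + 2 \left(-5\right)\right) 1 \left(-19\right) = - 5 \left(1 - 10\right) 1 \left(-19\right) = \left(-5\right) \left(-9\right) 1 \left(-19\right) = 45 \cdot 1 \left(-19\right) = 45 \left(-19\right) = -855$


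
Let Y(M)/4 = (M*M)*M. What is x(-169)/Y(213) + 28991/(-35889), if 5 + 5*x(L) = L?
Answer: -311286280957/385352036370 ≈ -0.80780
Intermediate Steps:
x(L) = -1 + L/5
Y(M) = 4*M**3 (Y(M) = 4*((M*M)*M) = 4*(M**2*M) = 4*M**3)
x(-169)/Y(213) + 28991/(-35889) = (-1 + (1/5)*(-169))/((4*213**3)) + 28991/(-35889) = (-1 - 169/5)/((4*9663597)) + 28991*(-1/35889) = -174/5/38654388 - 28991/35889 = -174/5*1/38654388 - 28991/35889 = -29/32211990 - 28991/35889 = -311286280957/385352036370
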